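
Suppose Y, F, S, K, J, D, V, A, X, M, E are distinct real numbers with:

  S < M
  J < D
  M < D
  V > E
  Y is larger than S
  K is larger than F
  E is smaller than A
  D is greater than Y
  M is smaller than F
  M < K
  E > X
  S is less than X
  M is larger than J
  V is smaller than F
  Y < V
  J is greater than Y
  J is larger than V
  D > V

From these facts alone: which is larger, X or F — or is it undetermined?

F

X < E and E < V give X < V.
Then V < J extends the chain to J.
With J < M: X < E < V < J < M.
Then M < F extends the chain to F.
So F is larger.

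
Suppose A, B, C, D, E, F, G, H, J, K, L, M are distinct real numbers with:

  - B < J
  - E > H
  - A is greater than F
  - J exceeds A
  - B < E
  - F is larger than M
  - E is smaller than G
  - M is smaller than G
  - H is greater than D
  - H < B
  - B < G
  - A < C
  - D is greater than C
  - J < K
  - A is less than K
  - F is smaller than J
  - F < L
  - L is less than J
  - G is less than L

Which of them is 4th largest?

Piecing the relations together gives one ordering: M < F < A < C < D < H < B < E < G < L < J < K.
The 4th largest is G.

G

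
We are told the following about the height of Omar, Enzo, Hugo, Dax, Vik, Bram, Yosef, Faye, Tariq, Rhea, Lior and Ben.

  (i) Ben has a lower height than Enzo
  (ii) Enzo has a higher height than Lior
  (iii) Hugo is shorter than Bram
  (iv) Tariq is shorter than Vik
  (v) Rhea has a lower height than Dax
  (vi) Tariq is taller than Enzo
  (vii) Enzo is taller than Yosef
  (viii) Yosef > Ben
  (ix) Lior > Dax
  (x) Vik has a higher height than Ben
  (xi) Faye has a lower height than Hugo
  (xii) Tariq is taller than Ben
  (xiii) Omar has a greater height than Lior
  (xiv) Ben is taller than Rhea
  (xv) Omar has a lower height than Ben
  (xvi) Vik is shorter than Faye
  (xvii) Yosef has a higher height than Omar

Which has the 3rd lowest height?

Piecing the relations together gives one ordering: Rhea < Dax < Lior < Omar < Ben < Yosef < Enzo < Tariq < Vik < Faye < Hugo < Bram.
The 3rd smallest is Lior.

Lior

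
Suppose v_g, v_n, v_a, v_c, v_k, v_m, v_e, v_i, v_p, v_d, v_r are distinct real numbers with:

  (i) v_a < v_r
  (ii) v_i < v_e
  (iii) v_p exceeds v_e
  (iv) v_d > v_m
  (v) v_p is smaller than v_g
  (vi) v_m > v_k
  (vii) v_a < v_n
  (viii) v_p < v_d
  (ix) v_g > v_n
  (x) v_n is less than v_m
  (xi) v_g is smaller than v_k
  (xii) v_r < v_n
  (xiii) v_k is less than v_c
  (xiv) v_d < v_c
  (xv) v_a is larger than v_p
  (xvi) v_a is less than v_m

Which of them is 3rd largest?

The consecutive relations fix a unique order: v_i < v_e < v_p < v_a < v_r < v_n < v_g < v_k < v_m < v_d < v_c.
The 3rd largest is v_m.

v_m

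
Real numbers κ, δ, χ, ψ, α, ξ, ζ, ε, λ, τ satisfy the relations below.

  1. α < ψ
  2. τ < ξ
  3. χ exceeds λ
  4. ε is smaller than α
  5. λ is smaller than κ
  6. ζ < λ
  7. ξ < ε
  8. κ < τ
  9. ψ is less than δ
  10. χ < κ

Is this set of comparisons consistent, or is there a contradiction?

Every relation is compatible with ζ < λ < χ < κ < τ < ξ < ε < α < ψ < δ; the set is consistent.

consistent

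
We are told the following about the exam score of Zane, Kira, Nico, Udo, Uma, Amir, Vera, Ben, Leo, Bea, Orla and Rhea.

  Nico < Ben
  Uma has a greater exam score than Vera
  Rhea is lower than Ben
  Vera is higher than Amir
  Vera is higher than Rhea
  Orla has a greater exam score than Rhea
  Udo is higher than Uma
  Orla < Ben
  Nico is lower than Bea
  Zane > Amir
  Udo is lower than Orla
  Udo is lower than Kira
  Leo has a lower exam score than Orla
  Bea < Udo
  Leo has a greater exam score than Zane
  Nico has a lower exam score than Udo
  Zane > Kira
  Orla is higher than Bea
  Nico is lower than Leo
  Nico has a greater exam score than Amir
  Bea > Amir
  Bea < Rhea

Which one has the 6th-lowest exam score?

Uma

The consecutive relations fix a unique order: Amir < Nico < Bea < Rhea < Vera < Uma < Udo < Kira < Zane < Leo < Orla < Ben.
Counting 6 from the smallest end gives Uma.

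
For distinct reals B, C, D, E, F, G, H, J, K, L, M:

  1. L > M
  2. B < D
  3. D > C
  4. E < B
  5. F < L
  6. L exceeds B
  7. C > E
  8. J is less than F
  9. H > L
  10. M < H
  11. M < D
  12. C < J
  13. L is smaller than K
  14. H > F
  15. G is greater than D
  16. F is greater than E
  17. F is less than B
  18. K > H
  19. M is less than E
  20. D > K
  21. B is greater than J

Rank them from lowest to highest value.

Nothing is placed below M, so it is least; from there M < E; E < C; C < J; J < F; F < B; B < L; L < H; H < K; K < D; D < G, each given directly.

M < E < C < J < F < B < L < H < K < D < G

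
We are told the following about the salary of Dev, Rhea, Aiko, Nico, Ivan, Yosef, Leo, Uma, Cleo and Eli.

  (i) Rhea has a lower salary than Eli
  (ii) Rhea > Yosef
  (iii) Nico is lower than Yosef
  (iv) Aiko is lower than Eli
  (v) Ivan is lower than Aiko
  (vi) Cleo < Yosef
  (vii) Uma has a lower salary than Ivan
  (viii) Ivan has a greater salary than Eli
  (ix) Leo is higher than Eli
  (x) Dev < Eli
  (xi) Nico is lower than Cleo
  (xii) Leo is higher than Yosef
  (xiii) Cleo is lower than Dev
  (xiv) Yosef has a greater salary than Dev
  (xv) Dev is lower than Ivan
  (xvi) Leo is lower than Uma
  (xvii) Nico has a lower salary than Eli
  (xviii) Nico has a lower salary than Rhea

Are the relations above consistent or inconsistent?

Chaining the given relations yields Eli < Leo < Uma < Ivan < Aiko, so Eli < Aiko. But one relation states Aiko < Eli. These cannot both hold.

inconsistent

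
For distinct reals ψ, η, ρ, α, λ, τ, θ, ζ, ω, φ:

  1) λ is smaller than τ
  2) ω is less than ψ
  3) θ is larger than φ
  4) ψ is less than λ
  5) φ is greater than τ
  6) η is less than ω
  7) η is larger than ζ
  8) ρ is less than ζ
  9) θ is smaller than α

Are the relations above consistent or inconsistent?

consistent

The single ordering ρ < ζ < η < ω < ψ < λ < τ < φ < θ < α satisfies every listed relation, so no contradiction arises.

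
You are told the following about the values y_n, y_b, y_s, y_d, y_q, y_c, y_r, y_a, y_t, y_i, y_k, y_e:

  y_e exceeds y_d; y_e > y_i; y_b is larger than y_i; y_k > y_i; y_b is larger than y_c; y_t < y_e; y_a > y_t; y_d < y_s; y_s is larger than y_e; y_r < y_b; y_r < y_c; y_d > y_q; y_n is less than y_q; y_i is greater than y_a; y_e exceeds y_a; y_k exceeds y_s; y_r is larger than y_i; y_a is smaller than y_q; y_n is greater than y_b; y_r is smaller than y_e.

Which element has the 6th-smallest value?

Piecing the relations together gives one ordering: y_t < y_a < y_i < y_r < y_c < y_b < y_n < y_q < y_d < y_e < y_s < y_k.
The 6th smallest is y_b.

y_b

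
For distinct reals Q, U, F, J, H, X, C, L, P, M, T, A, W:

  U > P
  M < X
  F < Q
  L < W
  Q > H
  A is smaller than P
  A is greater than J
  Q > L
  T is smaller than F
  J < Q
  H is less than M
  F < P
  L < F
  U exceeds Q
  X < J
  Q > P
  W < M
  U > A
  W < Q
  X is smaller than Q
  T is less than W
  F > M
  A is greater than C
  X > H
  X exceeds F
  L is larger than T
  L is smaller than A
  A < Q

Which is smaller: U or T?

T

Chaining the given relations: T < L < W < M < F < X < J < A < P < Q < U.
So T < U; T is the smaller of the two.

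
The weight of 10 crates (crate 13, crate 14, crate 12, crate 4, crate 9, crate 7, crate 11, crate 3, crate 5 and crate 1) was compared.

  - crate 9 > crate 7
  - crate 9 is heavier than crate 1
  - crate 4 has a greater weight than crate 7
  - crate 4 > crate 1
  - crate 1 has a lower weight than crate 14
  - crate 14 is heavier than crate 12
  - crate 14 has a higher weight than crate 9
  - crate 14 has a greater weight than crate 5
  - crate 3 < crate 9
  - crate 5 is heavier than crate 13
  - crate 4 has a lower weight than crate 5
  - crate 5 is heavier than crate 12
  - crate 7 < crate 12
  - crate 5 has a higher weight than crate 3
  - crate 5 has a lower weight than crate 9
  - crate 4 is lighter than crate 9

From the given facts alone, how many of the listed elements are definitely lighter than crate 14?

8

The elements the relations force below crate 14 are crate 3, crate 7, crate 1, crate 13, crate 12, crate 4, crate 5, crate 9 — no chain reaches any other.
That is 8.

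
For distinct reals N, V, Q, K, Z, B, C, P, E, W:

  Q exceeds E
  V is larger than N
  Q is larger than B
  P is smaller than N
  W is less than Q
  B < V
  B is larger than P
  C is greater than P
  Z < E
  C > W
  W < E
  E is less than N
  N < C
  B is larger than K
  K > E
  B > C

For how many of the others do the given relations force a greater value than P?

Directly above P: N, C, B.
One step further: V, Q (5 so far).
Nothing else is reachable above P; 5 in all.

5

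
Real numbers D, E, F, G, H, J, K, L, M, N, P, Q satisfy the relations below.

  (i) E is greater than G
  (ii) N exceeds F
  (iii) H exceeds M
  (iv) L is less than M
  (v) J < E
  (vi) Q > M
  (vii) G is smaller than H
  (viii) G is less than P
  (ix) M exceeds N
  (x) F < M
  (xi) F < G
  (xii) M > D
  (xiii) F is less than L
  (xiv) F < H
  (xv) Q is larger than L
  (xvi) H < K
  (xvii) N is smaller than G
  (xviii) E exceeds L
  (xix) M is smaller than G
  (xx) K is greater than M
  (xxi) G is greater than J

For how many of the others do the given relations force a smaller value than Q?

5

The elements the relations force below Q are F, N, L, D, M — no chain reaches any other.
That is 5.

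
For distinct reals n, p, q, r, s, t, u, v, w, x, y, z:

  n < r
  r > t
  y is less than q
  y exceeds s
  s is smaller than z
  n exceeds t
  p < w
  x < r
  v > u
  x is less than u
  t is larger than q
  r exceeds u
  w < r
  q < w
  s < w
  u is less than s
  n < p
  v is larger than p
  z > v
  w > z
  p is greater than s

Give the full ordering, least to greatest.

Nothing is placed below x, so it is least; from there x < u; u < s; s < y; y < q; q < t; t < n; n < p; p < v; v < z; z < w; w < r, each given directly.

x < u < s < y < q < t < n < p < v < z < w < r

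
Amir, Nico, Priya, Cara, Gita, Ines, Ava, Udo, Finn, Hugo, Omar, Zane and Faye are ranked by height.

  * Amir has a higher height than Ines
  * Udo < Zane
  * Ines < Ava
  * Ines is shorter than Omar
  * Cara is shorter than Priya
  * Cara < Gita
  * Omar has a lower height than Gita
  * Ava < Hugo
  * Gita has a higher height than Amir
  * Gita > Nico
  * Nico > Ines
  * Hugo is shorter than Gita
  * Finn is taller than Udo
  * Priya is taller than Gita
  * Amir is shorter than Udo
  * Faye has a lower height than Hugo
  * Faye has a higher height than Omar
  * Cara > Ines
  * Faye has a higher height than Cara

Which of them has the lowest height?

Chaining upward from Ines: directly above it, Cara, Amir, Nico, Omar, Ava; then Udo, Faye, Hugo, Gita, Priya; then Finn, Zane.
That covers every other element, and nothing is given below Ines, so Ines is the lowest height.

Ines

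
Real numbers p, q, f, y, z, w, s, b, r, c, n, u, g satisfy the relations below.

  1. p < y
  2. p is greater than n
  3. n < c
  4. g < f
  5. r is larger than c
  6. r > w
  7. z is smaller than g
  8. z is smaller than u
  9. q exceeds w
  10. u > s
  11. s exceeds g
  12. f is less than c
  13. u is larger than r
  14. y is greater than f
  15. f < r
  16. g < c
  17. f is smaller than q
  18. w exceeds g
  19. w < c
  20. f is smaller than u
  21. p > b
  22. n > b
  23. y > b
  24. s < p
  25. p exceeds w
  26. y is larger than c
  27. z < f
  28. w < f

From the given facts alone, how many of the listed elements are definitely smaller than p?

6

From p the given relations immediately reach w, b, n, s.
From those, g — 5 in total.
From those, z — 6 in total.
No other element is forced below p by the given relations, so the count is 6.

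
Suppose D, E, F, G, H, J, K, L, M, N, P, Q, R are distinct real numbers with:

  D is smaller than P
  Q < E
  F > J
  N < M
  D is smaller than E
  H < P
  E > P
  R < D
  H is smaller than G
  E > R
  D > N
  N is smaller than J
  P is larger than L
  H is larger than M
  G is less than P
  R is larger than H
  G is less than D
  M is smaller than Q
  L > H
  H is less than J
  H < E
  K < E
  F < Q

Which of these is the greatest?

E

N is not greatest since N < J; M is not greatest since M < H; H is not greatest since H < J; R is not greatest since R < E; K is not greatest since K < E; J is not greatest since J < F; G is not greatest since G < D; L is not greatest since L < P; D is not greatest since D < P; P is not greatest since P < E; F is not greatest since F < Q; Q is not greatest since Q < E.
Only E has nothing above it, so E is the greatest.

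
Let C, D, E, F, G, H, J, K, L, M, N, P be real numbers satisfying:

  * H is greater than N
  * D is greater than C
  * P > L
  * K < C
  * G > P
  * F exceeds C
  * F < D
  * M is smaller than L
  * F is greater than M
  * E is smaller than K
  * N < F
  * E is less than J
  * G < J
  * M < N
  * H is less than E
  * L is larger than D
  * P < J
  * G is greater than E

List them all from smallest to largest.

M < N < H < E < K < C < F < D < L < P < G < J

Each adjacent pair is fixed by a given relation: M < N; N < H; H < E; E < K; K < C; C < F; F < D; D < L; L < P; P < G; G < J. Chaining them end to end gives the full order.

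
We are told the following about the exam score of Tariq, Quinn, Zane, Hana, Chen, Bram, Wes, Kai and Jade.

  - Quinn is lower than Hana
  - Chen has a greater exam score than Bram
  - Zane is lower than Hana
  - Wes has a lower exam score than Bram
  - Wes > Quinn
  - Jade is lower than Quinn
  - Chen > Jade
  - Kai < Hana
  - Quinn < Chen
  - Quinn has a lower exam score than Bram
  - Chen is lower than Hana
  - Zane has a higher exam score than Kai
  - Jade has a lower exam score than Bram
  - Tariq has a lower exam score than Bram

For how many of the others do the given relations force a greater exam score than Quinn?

4

From Quinn the given relations immediately reach Wes, Bram, Chen, Hana.
No other element is forced above Quinn by the given relations, so the count is 4.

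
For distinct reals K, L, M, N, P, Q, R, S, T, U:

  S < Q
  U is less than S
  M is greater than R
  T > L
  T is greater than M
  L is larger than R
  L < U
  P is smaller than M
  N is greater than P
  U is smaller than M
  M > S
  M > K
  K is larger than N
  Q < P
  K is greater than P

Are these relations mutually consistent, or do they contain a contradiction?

The single ordering R < L < U < S < Q < P < N < K < M < T satisfies every listed relation, so no contradiction arises.

consistent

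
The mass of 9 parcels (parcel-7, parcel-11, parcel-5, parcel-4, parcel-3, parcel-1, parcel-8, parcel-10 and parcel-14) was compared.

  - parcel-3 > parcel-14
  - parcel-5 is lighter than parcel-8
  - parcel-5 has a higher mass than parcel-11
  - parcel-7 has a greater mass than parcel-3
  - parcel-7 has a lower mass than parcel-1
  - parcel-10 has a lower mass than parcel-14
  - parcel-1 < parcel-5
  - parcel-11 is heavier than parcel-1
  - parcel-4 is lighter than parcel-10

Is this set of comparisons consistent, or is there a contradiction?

The single ordering parcel-4 < parcel-10 < parcel-14 < parcel-3 < parcel-7 < parcel-1 < parcel-11 < parcel-5 < parcel-8 satisfies every listed relation, so no contradiction arises.

consistent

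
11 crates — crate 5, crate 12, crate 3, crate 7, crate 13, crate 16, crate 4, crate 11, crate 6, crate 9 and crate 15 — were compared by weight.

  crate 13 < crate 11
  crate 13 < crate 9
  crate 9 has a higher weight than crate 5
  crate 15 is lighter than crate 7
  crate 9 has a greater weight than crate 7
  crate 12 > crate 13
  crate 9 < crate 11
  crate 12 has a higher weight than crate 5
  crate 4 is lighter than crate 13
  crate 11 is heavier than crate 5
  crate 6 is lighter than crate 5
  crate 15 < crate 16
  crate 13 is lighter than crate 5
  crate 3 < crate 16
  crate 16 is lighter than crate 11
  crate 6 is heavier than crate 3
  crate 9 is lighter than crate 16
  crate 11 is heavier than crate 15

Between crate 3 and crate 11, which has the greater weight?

crate 3 < crate 6 and crate 6 < crate 5 give crate 3 < crate 5.
Then crate 5 < crate 9 extends the chain to crate 9.
Then crate 9 < crate 16 extends the chain to crate 16.
With crate 16 < crate 11: crate 3 < crate 6 < crate 5 < crate 9 < crate 16 < crate 11.
So crate 3 < crate 11; crate 11 is the heavier of the two.

crate 11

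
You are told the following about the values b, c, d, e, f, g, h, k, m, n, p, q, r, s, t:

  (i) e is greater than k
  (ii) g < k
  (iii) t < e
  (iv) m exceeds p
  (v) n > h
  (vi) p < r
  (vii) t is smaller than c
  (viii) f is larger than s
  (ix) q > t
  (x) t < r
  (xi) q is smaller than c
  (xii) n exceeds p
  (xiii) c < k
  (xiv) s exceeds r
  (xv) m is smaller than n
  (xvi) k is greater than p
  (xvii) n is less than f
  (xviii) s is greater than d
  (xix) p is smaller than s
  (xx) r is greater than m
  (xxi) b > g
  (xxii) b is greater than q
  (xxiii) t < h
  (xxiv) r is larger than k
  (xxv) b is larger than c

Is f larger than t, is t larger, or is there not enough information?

Chaining the given relations: t < q < c < k < r < s < f.
So f is larger.

f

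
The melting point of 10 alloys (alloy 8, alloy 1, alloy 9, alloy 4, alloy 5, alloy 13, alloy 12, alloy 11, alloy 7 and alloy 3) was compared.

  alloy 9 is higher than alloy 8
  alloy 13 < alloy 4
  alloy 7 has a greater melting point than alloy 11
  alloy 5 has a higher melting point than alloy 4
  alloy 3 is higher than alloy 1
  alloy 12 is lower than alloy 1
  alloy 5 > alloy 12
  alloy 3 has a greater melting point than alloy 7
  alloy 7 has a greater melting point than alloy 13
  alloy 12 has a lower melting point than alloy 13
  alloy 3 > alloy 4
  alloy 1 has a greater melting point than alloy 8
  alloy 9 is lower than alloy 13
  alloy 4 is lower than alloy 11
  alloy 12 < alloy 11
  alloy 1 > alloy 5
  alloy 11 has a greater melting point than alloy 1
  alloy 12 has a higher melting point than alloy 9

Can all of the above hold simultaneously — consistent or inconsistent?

Every relation is compatible with alloy 8 < alloy 9 < alloy 12 < alloy 13 < alloy 4 < alloy 5 < alloy 1 < alloy 11 < alloy 7 < alloy 3; the set is consistent.

consistent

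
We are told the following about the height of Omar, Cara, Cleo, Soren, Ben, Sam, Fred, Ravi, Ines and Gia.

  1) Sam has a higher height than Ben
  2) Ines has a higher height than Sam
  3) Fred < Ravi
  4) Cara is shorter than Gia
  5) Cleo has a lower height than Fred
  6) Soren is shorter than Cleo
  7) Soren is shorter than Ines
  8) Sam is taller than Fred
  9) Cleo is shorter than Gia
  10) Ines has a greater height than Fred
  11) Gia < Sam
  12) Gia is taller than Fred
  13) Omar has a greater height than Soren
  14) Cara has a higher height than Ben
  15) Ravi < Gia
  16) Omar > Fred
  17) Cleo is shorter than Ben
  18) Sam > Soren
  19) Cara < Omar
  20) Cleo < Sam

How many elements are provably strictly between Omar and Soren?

4

Chaining upward from Soren reaches: Cleo, Fred, Ben, Cara, Ravi, Gia, Sam, Ines.
Chaining downward from Omar reaches: Cleo, Fred, Ben, Cara.
Strictly between Soren and Omar are those in both lists: Cleo, Fred, Ben, Cara — 4 elements.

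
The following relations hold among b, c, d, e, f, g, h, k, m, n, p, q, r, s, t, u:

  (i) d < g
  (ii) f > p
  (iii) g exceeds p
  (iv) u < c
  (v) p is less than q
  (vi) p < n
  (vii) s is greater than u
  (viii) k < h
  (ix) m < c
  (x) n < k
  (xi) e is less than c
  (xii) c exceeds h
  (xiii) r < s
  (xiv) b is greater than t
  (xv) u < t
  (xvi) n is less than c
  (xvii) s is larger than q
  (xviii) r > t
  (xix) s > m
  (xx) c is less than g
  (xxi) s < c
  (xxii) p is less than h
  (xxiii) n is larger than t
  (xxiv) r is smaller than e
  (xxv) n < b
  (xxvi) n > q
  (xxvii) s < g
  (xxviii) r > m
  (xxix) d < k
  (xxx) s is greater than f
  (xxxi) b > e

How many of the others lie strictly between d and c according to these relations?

2

Chaining upward from d reaches: k, h, g.
Chaining downward from c reaches: p, q, u, t, n, f, k, m, r, s, h, e.
Strictly between d and c are those in both lists: k, h — 2 elements.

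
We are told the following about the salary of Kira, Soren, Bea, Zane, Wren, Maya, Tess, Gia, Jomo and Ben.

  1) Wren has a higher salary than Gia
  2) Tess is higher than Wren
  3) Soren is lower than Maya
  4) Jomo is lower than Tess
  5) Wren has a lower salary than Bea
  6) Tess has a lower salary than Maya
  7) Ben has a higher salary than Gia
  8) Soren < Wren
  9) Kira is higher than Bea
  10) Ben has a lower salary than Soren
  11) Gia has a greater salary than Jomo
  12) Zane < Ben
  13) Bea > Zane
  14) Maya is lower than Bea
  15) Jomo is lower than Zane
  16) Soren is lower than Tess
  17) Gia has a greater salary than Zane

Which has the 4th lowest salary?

Ben

Piecing the relations together gives one ordering: Jomo < Zane < Gia < Ben < Soren < Wren < Tess < Maya < Bea < Kira.
The 4th smallest is Ben.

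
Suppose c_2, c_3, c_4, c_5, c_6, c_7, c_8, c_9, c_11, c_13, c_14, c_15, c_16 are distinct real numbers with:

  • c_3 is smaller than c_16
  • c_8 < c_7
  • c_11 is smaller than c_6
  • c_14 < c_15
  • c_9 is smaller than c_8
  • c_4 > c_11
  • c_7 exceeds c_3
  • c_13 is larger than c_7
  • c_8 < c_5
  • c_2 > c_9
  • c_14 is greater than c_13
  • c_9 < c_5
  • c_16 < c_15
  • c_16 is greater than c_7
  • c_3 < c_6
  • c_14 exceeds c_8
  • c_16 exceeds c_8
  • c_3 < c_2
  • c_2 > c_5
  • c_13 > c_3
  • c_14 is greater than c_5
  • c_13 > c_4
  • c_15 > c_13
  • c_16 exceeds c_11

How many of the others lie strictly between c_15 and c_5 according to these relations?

1

Chaining upward from c_5 reaches: c_14, c_2.
Chaining downward from c_15 reaches: c_9, c_3, c_8, c_11, c_7, c_4, c_13, c_14, c_16.
Strictly between c_5 and c_15 are those in both lists: c_14 — 1 element.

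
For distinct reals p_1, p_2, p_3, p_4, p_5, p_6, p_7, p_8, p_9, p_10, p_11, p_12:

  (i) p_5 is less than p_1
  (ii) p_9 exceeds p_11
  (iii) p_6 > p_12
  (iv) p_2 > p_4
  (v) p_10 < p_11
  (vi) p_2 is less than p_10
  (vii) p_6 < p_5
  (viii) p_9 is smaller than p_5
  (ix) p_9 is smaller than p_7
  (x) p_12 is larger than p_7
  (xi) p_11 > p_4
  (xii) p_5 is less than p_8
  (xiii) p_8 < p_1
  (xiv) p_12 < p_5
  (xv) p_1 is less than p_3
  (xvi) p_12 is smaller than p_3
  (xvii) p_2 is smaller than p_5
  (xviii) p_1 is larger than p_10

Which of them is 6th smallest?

p_7

The consecutive relations fix a unique order: p_4 < p_2 < p_10 < p_11 < p_9 < p_7 < p_12 < p_6 < p_5 < p_8 < p_1 < p_3.
Counting 6 from the smallest end gives p_7.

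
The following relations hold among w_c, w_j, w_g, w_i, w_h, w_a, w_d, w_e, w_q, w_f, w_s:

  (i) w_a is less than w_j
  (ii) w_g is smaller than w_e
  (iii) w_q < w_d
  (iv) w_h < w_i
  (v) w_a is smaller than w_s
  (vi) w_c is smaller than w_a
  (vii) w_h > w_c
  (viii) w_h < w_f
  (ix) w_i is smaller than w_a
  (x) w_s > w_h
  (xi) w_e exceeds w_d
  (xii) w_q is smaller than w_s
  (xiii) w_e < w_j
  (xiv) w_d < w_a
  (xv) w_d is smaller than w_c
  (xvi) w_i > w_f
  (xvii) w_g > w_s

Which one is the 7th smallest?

Piecing the relations together gives one ordering: w_q < w_d < w_c < w_h < w_f < w_i < w_a < w_s < w_g < w_e < w_j.
Counting 7 from the smallest end gives w_a.

w_a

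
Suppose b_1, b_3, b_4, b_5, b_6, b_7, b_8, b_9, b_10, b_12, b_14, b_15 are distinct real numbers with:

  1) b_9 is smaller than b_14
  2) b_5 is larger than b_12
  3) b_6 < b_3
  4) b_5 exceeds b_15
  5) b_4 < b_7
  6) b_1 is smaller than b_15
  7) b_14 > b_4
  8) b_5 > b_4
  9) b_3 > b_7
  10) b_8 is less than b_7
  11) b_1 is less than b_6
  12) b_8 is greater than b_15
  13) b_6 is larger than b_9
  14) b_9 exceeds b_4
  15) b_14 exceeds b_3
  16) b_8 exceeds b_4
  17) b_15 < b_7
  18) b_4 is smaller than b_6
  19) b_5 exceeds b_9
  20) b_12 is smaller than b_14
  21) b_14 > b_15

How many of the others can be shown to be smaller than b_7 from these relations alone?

4

The elements the relations force below b_7 are b_4, b_1, b_15, b_8 — no chain reaches any other.
That is 4.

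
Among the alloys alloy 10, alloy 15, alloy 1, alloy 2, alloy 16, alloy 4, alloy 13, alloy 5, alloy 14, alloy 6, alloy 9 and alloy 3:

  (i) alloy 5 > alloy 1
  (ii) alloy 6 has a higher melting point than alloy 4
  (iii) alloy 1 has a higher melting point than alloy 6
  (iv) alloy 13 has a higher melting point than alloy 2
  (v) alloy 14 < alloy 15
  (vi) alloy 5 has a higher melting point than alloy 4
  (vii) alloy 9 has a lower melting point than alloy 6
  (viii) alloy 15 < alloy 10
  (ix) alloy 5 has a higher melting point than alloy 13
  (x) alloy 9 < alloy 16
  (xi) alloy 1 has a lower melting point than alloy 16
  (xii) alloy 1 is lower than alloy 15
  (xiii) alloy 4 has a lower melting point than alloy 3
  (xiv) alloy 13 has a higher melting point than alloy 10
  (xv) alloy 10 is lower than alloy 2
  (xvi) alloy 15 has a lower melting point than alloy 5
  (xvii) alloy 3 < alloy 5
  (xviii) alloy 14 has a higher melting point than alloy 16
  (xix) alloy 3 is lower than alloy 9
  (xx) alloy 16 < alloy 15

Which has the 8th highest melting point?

alloy 1

Piecing the relations together gives one ordering: alloy 4 < alloy 3 < alloy 9 < alloy 6 < alloy 1 < alloy 16 < alloy 14 < alloy 15 < alloy 10 < alloy 2 < alloy 13 < alloy 5.
Counting 8 from the largest end gives alloy 1.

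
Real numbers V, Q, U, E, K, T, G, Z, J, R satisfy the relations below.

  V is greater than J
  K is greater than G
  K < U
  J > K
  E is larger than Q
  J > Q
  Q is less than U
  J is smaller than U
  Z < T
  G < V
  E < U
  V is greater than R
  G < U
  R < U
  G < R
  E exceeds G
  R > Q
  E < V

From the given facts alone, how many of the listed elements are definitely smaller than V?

6

The elements the relations force below V are G, Q, K, E, J, R — no chain reaches any other.
That is 6.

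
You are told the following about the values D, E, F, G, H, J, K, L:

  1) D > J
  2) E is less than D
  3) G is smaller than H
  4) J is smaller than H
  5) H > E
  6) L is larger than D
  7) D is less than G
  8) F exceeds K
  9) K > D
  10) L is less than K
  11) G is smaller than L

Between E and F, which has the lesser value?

E < D and D < G give E < G.
Then G < L extends the chain to L.
With L < K: E < D < G < L < K.
Then K < F extends the chain to F.
So E < F; E is the smaller of the two.

E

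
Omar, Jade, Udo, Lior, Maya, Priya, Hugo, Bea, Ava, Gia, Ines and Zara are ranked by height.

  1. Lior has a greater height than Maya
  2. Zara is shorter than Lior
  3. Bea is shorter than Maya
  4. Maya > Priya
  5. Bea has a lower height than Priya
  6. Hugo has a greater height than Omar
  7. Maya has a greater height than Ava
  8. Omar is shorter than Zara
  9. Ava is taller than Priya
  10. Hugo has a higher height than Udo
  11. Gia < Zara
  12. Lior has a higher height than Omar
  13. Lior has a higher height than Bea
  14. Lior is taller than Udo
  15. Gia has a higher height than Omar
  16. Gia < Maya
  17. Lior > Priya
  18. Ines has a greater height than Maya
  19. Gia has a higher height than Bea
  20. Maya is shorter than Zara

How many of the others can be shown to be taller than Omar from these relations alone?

Directly above Omar: Hugo, Gia, Zara, Lior.
One step further: Maya (5 so far).
One step further: Ines (6 so far).
Nothing else is reachable above Omar; 6 in all.

6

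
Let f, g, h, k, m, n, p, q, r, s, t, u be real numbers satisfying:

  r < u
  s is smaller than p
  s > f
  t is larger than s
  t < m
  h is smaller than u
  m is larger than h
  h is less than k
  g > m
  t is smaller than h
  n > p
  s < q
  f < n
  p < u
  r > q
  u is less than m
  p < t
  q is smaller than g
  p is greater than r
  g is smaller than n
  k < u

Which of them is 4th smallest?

The consecutive relations fix a unique order: f < s < q < r < p < t < h < k < u < m < g < n.
Counting 4 from the smallest end gives r.

r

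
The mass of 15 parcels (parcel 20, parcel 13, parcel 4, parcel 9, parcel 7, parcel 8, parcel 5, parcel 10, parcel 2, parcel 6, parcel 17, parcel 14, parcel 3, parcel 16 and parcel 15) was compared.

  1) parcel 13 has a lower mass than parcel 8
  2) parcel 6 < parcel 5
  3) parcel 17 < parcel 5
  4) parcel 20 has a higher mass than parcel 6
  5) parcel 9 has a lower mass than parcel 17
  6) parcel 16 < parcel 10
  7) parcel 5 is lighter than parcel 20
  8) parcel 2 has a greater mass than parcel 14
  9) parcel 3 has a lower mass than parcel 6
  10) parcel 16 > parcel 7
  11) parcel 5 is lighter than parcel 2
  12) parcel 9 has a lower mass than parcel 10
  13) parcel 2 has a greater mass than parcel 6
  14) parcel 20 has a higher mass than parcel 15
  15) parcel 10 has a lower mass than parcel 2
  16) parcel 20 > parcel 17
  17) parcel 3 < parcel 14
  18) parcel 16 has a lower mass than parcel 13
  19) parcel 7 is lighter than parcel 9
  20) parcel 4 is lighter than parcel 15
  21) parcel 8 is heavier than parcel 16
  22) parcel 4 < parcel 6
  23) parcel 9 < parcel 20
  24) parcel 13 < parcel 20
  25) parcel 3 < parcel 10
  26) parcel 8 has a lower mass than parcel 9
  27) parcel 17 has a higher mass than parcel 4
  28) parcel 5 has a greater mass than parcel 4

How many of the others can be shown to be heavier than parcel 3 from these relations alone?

Directly above parcel 3: parcel 6, parcel 14, parcel 10.
One step further: parcel 5, parcel 2, parcel 20 (6 so far).
No other element is forced above parcel 3 by the given relations, so the count is 6.

6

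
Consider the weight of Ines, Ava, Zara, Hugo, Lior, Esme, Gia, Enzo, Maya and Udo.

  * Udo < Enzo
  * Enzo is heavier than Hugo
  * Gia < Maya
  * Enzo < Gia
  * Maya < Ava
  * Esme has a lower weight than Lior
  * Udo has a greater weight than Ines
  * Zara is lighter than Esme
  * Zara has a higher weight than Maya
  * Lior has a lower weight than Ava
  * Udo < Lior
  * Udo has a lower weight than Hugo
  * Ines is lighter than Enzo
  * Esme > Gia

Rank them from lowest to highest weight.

Each adjacent pair is fixed by a given relation: Ines < Udo; Udo < Hugo; Hugo < Enzo; Enzo < Gia; Gia < Maya; Maya < Zara; Zara < Esme; Esme < Lior; Lior < Ava. Chaining them end to end gives the full order.

Ines < Udo < Hugo < Enzo < Gia < Maya < Zara < Esme < Lior < Ava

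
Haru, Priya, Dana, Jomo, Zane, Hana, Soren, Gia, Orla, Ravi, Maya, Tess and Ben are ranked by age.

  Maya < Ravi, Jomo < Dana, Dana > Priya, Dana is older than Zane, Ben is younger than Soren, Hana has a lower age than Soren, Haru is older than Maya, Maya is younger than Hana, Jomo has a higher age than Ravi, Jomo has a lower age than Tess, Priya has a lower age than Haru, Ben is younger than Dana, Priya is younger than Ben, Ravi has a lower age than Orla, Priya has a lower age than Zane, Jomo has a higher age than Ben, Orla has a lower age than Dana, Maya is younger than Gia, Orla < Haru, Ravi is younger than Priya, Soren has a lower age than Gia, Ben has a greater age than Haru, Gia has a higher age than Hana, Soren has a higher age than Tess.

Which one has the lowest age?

Maya

Chaining upward from Maya: directly above it, Ravi, Hana, Haru, Gia; then Orla, Priya, Ben, Jomo, Soren; then Zane, Dana, Tess.
That covers every other element, and nothing is given below Maya, so Maya is the lowest age.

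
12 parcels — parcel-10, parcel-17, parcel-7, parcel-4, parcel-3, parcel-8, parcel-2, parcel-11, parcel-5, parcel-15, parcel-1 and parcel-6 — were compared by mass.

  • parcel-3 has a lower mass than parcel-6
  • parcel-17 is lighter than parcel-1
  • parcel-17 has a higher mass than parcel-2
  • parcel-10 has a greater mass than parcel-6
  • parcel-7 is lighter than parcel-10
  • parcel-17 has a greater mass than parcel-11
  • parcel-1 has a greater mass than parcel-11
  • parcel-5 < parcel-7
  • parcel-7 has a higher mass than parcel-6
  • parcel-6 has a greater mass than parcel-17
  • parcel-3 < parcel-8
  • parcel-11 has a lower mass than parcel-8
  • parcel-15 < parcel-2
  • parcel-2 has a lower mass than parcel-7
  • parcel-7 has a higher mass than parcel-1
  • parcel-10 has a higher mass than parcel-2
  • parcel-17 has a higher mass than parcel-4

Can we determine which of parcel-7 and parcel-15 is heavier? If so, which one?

The relevant relations are parcel-15 < parcel-2; parcel-2 < parcel-17; parcel-17 < parcel-1; parcel-1 < parcel-7.
Chaining these gives parcel-15 < parcel-2 < parcel-17 < parcel-1 < parcel-7.
So parcel-7 is heavier.

parcel-7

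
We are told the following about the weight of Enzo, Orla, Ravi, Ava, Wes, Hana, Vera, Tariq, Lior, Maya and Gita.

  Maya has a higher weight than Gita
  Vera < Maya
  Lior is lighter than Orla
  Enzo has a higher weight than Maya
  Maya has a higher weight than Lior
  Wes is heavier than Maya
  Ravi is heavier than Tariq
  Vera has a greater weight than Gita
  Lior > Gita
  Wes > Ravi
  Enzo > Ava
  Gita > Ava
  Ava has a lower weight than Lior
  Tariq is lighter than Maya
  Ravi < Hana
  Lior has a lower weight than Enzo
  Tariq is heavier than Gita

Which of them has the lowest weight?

Ava

Chaining upward from Ava: directly above it, Gita, Lior, Enzo; then Tariq, Vera, Maya, Orla; then Ravi, Wes; then Hana.
That covers every other element, and nothing is given below Ava, so Ava is the lowest weight.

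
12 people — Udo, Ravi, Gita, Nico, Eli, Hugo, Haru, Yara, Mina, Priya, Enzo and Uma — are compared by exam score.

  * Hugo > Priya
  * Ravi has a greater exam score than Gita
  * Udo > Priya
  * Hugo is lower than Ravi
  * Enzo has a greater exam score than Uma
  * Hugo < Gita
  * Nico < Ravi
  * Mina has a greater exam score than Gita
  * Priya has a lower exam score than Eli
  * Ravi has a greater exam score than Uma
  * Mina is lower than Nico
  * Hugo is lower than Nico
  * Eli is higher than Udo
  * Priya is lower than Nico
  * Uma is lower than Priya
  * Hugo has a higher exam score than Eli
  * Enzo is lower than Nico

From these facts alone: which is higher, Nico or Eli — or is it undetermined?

Nico

Eli < Hugo < Gita < Mina < Nico, by transitivity through Hugo, Gita, Mina.
So Nico is higher.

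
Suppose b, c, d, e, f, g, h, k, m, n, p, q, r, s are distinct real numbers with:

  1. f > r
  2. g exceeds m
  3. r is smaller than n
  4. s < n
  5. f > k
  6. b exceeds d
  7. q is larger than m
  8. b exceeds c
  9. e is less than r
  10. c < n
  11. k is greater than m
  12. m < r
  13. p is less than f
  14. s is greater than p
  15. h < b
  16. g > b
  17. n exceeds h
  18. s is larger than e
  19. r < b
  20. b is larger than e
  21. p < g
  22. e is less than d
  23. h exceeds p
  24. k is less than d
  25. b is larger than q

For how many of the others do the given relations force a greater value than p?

6

The elements the relations force above p are s, h, f, b, n, g — no chain reaches any other.
That is 6.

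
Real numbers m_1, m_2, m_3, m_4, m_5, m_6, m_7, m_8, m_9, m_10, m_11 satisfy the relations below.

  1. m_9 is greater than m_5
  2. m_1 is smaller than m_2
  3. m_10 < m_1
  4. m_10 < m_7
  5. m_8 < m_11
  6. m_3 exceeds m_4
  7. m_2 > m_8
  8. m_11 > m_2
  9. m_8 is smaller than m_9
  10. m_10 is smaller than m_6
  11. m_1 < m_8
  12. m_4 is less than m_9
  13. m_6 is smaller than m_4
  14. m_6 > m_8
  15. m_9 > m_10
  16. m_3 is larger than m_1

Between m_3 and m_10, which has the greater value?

m_10 < m_1 < m_8 < m_6 < m_4 < m_3, by transitivity through m_1, m_8, m_6, m_4.
So m_10 < m_3; m_3 is the larger of the two.

m_3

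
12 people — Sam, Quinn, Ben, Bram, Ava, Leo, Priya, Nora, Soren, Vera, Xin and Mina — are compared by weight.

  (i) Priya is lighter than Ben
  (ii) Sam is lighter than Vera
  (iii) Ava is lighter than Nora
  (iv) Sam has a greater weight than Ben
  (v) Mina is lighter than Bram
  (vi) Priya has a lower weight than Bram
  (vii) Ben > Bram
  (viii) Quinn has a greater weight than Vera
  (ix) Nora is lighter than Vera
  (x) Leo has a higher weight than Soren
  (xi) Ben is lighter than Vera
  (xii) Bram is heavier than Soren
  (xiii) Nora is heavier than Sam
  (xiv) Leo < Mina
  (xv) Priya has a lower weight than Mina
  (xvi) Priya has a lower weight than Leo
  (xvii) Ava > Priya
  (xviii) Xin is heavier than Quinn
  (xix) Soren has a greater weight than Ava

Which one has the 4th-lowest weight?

Chaining the given pairs: Priya < Ava < Soren < Leo < Mina < Bram < Ben < Sam < Nora < Vera < Quinn < Xin.
The 4th smallest is Leo.

Leo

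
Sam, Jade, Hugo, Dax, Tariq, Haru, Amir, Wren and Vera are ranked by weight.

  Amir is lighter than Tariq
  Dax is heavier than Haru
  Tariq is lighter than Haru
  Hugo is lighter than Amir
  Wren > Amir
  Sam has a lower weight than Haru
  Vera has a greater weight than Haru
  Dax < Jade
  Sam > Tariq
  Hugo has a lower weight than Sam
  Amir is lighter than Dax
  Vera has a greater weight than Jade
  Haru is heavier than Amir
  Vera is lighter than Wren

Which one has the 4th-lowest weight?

Sam

The consecutive relations fix a unique order: Hugo < Amir < Tariq < Sam < Haru < Dax < Jade < Vera < Wren.
The 4th smallest is Sam.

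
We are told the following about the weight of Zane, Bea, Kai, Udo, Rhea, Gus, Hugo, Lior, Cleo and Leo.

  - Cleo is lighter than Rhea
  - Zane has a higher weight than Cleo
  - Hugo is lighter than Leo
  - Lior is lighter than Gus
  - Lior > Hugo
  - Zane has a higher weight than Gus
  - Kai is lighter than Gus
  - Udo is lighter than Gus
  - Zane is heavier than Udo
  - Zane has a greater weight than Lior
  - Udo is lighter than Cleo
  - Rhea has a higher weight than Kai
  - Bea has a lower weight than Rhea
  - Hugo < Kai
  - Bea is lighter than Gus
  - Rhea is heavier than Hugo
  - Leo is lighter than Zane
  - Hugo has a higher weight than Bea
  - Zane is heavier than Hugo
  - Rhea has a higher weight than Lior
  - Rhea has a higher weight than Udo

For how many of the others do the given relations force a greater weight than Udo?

The elements the relations force above Udo are Cleo, Gus, Zane, Rhea — no chain reaches any other.
That is 4.

4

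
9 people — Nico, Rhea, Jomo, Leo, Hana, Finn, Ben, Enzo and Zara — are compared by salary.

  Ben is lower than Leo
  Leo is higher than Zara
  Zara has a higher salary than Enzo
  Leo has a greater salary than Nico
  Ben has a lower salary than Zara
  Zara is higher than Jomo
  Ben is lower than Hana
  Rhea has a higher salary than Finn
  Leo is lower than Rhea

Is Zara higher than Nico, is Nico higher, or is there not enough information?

Following every chain through Nico: above Nico we get Leo, Rhea.
Zara is not reached, and no chain runs the other way from Zara to Nico.
So the given relations leave the order of Nico and Zara undetermined.

undetermined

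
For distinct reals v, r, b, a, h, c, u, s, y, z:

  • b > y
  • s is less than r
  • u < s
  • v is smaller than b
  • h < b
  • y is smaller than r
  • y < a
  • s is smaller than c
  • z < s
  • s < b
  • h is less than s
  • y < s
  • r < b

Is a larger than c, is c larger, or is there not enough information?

undetermined

Following every chain through a: below a we get y.
c is not reached, and no chain runs the other way from c to a.
So the given relations leave the order of a and c undetermined.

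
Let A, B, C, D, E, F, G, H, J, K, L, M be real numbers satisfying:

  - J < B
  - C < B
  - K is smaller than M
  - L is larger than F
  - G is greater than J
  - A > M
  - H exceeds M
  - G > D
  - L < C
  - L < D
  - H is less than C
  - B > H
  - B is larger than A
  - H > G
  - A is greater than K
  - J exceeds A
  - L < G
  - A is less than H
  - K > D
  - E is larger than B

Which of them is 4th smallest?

K

Piecing the relations together gives one ordering: F < L < D < K < M < A < J < G < H < C < B < E.
The 4th smallest is K.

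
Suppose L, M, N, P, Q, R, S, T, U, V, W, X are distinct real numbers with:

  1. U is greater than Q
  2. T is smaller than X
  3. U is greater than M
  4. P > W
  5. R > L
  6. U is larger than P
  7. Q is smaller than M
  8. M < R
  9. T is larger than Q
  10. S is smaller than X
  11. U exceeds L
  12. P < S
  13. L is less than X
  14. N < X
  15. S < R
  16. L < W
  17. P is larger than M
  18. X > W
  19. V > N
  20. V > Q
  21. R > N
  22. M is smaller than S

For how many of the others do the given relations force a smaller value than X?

Directly below X: L, W, N, T, S.
One step further: Q, M, P (8 so far).
Nothing else is reachable below X; 8 in all.

8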